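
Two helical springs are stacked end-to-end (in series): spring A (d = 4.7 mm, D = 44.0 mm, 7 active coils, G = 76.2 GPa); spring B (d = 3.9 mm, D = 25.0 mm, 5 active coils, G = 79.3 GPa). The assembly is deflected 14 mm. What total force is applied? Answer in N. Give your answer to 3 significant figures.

86.2 N

k_A = Gd⁴/(8D³N_a) = (76.2×10³)(4.7⁴)/(8·44.0³·7) = 7.7947 N/mm
k_B = Gd⁴/(8D³N_a) = (79.3×10³)(3.9⁴)/(8·25.0³·5) = 29.353 N/mm
Series: 1/k_eq = 1/7.7947 + 1/29.353 = 0.16236; k_eq = 6.1591 N/mm
F = k_eq·δ = 6.1591·14 = 86.228 N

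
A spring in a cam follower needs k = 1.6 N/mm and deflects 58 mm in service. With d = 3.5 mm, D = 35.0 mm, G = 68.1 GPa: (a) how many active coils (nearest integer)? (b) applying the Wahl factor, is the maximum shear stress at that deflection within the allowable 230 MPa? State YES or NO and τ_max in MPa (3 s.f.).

N_a = Gd⁴/(8D³k) = (68.1×10³)(3.5⁴)/(8·35.0³·1.6) = 18.62 → N_a = 19
Actual rate k = Gd⁴/(8D³·19) = 1.5681 N/mm
Working load F = kδ = 1.5681·58 = 90.949 N
C = 35.0/3.5 = 10.0000; K_W = (4C−1)/(4C−4)+0.615/C = 1.1448
τ_max = K_W·8FD/(πd³) = 1.1448·189.06 = 216.44 MPa
τ_max ≤ 230 MPa → acceptable

(a) 19 coils; (b) YES, τ_max = 216 MPa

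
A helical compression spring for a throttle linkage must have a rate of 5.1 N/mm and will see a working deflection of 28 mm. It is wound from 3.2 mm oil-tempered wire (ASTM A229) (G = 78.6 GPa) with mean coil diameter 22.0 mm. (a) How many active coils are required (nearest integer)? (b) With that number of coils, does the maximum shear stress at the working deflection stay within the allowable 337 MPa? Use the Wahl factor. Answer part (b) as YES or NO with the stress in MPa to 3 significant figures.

N_a = Gd⁴/(8D³k) = (78.6×10³)(3.2⁴)/(8·22.0³·5.1) = 18.97 → N_a = 19
Actual rate k = Gd⁴/(8D³·19) = 5.0923 N/mm
Working load F = kδ = 5.0923·28 = 142.58 N
C = 22.0/3.2 = 6.8750; K_W = (4C−1)/(4C−4)+0.615/C = 1.2171
τ_max = K_W·8FD/(πd³) = 1.2171·243.77 = 296.7 MPa
τ_max ≤ 337 MPa → acceptable

(a) 19 coils; (b) YES, τ_max = 297 MPa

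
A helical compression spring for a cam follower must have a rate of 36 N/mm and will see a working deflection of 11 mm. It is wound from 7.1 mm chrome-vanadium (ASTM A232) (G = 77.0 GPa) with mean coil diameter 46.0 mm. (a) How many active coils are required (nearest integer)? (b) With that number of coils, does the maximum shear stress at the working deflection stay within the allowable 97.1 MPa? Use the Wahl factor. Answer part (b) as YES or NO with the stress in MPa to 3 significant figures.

N_a = Gd⁴/(8D³k) = (77.0×10³)(7.1⁴)/(8·46.0³·36) = 6.98 → N_a = 7
Actual rate k = Gd⁴/(8D³·7) = 35.897 N/mm
Working load F = kδ = 35.897·11 = 394.87 N
C = 46.0/7.1 = 6.4789; K_W = (4C−1)/(4C−4)+0.615/C = 1.2318
τ_max = K_W·8FD/(πd³) = 1.2318·129.23 = 159.19 MPa
τ_max > 97.1 MPa → exceeds allowable

(a) 7 coils; (b) NO, τ_max = 159 MPa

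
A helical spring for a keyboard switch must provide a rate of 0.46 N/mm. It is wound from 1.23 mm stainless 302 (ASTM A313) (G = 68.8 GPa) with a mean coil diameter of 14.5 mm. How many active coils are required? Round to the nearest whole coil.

N_a = Gd⁴/(8D³k) = (68.8×10³ × 1.23⁴)/(8 × 14.5³ × 0.46)
    = 157474 / 11218.9 = 14.04 → 14 coils

14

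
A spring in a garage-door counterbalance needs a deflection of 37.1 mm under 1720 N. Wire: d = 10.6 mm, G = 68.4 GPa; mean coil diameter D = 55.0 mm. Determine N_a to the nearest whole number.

Required rate k = F/δ = 1720/37.1 = 46.361 N/mm
N_a = Gd⁴/(8D³k) = (68.4×10³ × 10.6⁴)/(8 × 55.0³ × 46.361)
    = 8.63534e+08 / 6.17067e+07 = 13.99 → 14 coils

14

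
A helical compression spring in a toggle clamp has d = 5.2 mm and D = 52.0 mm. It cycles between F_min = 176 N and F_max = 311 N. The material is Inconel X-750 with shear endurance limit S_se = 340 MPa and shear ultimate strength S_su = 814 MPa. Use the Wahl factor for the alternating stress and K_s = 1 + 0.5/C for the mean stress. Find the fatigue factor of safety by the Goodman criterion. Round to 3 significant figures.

C = D/d = 52.0/5.2 = 10.0000; K_W = (4C−1)/(4C−4)+0.615/C = 1.1448; K_s = 1+0.5/C = 1.0500
F_a = (F_max−F_min)/2 = 67.5 N; F_m = (F_max+F_min)/2 = 243.5 N
τ_a = K_W·8F_aD/(πd³) = 1.1448 × 63.568 = 72.775 MPa
τ_m = K_s·8F_mD/(πd³) = 1.0500 × 229.31 = 240.78 MPa
Goodman: 1/n_f = τ_a/S_se + τ_m/S_su = 72.775/340 + 240.78/814 = 0.21404 + 0.29580 = 0.50984
n_f = 1/0.50984 = 1.961

1.96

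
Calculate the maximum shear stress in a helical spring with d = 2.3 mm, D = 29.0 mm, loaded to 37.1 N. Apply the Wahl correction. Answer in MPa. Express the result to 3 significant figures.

251 MPa

Spring index C = D/d = 29.0/2.3 = 12.6087
K_W = (4C−1)/(4C−4) + 0.615/C = 49.435/46.435 + 0.0488 = 1.1134
τ₀ = 8FD/(πd³) = 8·37.1·29.0/(π·2.3³) = 8607.2/38.224 = 225.18 MPa
τ_max = K·τ₀ = 1.1134 × 225.18 = 250.71 MPa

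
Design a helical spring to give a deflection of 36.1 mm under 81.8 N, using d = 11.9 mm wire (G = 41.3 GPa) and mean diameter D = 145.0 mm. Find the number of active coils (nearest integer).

Required rate k = F/δ = 81.8/36.1 = 2.2659 N/mm
N_a = Gd⁴/(8D³k) = (41.3×10³ × 11.9⁴)/(8 × 145.0³ × 2.2659)
    = 8.28205e+08 / 5.52637e+07 = 14.99 → 15 coils

15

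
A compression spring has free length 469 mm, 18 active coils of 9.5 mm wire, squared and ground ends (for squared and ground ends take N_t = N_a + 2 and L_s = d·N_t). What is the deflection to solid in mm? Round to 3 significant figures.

N_t = 20; L_s = 9.5·20 = 190 mm
δ_solid = L₀ − L_s = 469 − 190 = 279 mm

279 mm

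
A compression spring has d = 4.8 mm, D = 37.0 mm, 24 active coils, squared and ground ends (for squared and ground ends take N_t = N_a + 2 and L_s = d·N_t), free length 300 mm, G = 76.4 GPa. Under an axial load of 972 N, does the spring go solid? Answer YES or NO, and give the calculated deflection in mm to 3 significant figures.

YES, δ = 233 mm

k = Gd⁴/(8D³N_a) = (76.4×10³)(4.8⁴)/(8·37.0³·24) = 4.1702 N/mm
N_t = 26; L_s = 4.8·26 = 124.8 mm; δ_solid = L₀ − L_s = 300 − 124.8 = 175.2 mm
δ = F/k = 972/4.1702 = 233.09 mm
δ ≥ δ_solid → spring goes solid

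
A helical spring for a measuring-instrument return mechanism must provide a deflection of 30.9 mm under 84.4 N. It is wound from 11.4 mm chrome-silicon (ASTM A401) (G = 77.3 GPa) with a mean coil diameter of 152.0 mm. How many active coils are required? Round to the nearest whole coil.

Required rate k = F/δ = 84.4/30.9 = 2.7314 N/mm
N_a = Gd⁴/(8D³k) = (77.3×10³ × 11.4⁴)/(8 × 152.0³ × 2.7314)
    = 1.30557e+09 / 7.6737e+07 = 17.01 → 17 coils

17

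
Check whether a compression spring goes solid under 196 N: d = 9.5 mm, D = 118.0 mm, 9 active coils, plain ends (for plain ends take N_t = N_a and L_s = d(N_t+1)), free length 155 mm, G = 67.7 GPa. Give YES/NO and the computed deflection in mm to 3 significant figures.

NO, δ = 42.0 mm

k = Gd⁴/(8D³N_a) = (67.7×10³)(9.5⁴)/(8·118.0³·9) = 4.6613 N/mm
N_t = 9; L_s = 9.5·10 = 95 mm; δ_solid = L₀ − L_s = 155 − 95 = 60 mm
δ = F/k = 196/4.6613 = 42.049 mm
δ < δ_solid → spring does not go solid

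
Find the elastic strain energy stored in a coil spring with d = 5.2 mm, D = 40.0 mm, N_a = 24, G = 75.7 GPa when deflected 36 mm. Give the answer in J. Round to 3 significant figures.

k = Gd⁴/(8D³N_a) = (75.7×10³)(5.2⁴)/(8·40.0³·24) = 4.5043 N/mm
U = ½kδ² = 0.5 × 4.5043 × 36² = 2918.8 N·mm = 2.9188 J

2.92 J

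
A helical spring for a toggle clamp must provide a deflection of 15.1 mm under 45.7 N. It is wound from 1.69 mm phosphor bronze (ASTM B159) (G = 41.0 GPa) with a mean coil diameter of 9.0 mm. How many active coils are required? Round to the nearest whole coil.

Required rate k = F/δ = 45.7/15.1 = 3.0265 N/mm
N_a = Gd⁴/(8D³k) = (41.0×10³ × 1.69⁴)/(8 × 9.0³ × 3.0265)
    = 334450 / 17650.5 = 18.95 → 19 coils

19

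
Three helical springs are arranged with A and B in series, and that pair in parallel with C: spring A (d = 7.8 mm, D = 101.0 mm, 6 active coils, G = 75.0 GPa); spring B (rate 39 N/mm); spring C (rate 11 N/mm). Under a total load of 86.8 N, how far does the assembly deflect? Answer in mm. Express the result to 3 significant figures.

5.46 mm

k_A = Gd⁴/(8D³N_a) = (75.0×10³)(7.8⁴)/(8·101.0³·6) = 5.6135 N/mm
Springs A,B series: k_AB = 1/(1/5.6135+1/39) = 4.9072 N/mm; parallel with C: k_eq = 4.9072+11 = 15.907 N/mm
δ = F/k_eq = 86.8/15.907 = 5.4567 mm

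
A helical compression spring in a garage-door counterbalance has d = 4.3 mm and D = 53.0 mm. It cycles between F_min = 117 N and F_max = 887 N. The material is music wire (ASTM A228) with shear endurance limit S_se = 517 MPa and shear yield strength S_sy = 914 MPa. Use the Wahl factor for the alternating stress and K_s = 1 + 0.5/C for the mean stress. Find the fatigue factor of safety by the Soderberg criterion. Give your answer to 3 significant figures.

0.420

C = D/d = 53.0/4.3 = 12.3256; K_W = (4C−1)/(4C−4)+0.615/C = 1.1161; K_s = 1+0.5/C = 1.0406
F_a = (F_max−F_min)/2 = 385 N; F_m = (F_max+F_min)/2 = 502 N
τ_a = K_W·8F_aD/(πd³) = 1.1161 × 653.54 = 729.43 MPa
τ_m = K_s·8F_mD/(πd³) = 1.0406 × 852.15 = 886.71 MPa
Soderberg: 1/n_f = τ_a/S_se + τ_m/S_sy = 729.43/517 + 886.71/914 = 1.41088 + 0.97015 = 2.381
n_f = 1/2.381 = 0.42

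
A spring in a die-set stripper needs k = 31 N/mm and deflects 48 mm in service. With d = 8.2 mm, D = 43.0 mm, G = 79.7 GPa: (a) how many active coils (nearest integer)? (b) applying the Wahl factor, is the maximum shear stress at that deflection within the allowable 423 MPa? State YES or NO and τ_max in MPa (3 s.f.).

(a) 18 coils; (b) YES, τ_max = 388 MPa

N_a = Gd⁴/(8D³k) = (79.7×10³)(8.2⁴)/(8·43.0³·31) = 18.27 → N_a = 18
Actual rate k = Gd⁴/(8D³·18) = 31.474 N/mm
Working load F = kδ = 31.474·48 = 1510.7 N
C = 43.0/8.2 = 5.2439; K_W = (4C−1)/(4C−4)+0.615/C = 1.2940
τ_max = K_W·8FD/(πd³) = 1.2940·300.02 = 388.23 MPa
τ_max ≤ 423 MPa → acceptable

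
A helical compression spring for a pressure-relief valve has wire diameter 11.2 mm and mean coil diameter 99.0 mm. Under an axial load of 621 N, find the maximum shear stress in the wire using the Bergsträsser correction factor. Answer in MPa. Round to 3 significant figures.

129 MPa

Spring index C = D/d = 99.0/11.2 = 8.8393
K_B = (4C+2)/(4C−3) = 37.357/32.357 = 1.1545
τ₀ = 8FD/(πd³) = 8·621·99.0/(π·11.2³) = 491832/4413.7 = 111.43 MPa
τ_max = K·τ₀ = 1.1545 × 111.43 = 128.65 MPa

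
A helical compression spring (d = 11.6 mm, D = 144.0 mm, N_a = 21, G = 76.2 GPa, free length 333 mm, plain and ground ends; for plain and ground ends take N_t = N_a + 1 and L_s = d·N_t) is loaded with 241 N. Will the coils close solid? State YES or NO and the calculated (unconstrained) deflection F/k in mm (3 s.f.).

k = Gd⁴/(8D³N_a) = (76.2×10³)(11.6⁴)/(8·144.0³·21) = 2.7504 N/mm
N_t = 22; L_s = 11.6·22 = 255.2 mm; δ_solid = L₀ − L_s = 333 − 255.2 = 77.8 mm
δ = F/k = 241/2.7504 = 87.625 mm
δ ≥ δ_solid → spring goes solid

YES, δ = 87.6 mm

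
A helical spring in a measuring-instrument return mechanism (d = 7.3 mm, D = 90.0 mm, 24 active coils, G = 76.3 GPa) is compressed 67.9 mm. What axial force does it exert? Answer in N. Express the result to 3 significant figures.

k = Gd⁴/(8D³N_a) = (76.3×10³)(7.3⁴)/(8·90.0³·24) = 1.5481 N/mm
F = k·δ = 1.5481 × 67.9 = 105.11 N

105 N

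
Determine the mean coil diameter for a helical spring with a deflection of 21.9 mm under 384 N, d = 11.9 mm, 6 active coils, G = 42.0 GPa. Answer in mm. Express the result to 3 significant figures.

Required rate k = F/δ = 384/21.9 = 17.534 N/mm
D = (Gd⁴/(8N_a·k))^(1/3) = (42.0×10³·11.9⁴/(8·6·17.534))^(1/3)
  = (1.00071e+06)^(1/3) = 100.0237 mm

100 mm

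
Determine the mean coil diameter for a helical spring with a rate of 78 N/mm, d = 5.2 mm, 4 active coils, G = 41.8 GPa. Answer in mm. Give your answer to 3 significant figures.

D = (Gd⁴/(8N_a·k))^(1/3) = (41.8×10³·5.2⁴/(8·4·78))^(1/3)
  = (12244.6)^(1/3) = 23.0488 mm

23.0 mm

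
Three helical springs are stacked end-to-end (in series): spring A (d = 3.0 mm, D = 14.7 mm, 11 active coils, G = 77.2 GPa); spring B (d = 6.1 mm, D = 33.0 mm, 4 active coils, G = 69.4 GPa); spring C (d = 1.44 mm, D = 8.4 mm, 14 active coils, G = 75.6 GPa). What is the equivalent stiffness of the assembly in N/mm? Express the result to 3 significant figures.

k_A = Gd⁴/(8D³N_a) = (77.2×10³)(3.0⁴)/(8·14.7³·11) = 22.37 N/mm
k_B = Gd⁴/(8D³N_a) = (69.4×10³)(6.1⁴)/(8·33.0³·4) = 83.558 N/mm
k_C = Gd⁴/(8D³N_a) = (75.6×10³)(1.44⁴)/(8·8.4³·14) = 4.8968 N/mm
Series: 1/k_eq = 1/22.37 + 1/83.558 + 1/4.8968 = 0.26088; k_eq = 3.8331 N/mm

3.83 N/mm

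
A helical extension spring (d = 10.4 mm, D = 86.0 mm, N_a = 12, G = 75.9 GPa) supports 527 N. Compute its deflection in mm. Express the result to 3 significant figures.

k = Gd⁴/(8D³N_a) = (75.9×10³)(10.4⁴)/(8·86.0³·12) = 14.541 N/mm
δ = F/k = 527 / 14.541 = 36.241 mm

36.2 mm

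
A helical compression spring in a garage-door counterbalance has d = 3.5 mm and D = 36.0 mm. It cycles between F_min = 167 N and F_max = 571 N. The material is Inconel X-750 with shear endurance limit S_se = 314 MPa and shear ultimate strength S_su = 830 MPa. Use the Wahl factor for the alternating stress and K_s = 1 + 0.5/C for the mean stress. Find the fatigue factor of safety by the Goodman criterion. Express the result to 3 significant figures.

0.390

C = D/d = 36.0/3.5 = 10.2857; K_W = (4C−1)/(4C−4)+0.615/C = 1.1406; K_s = 1+0.5/C = 1.0486
F_a = (F_max−F_min)/2 = 202 N; F_m = (F_max+F_min)/2 = 369 N
τ_a = K_W·8F_aD/(πd³) = 1.1406 × 431.91 = 492.62 MPa
τ_m = K_s·8F_mD/(πd³) = 1.0486 × 788.98 = 827.33 MPa
Goodman: 1/n_f = τ_a/S_se + τ_m/S_su = 492.62/314 + 827.33/830 = 1.56884 + 0.99678 = 2.5656
n_f = 1/2.5656 = 0.3898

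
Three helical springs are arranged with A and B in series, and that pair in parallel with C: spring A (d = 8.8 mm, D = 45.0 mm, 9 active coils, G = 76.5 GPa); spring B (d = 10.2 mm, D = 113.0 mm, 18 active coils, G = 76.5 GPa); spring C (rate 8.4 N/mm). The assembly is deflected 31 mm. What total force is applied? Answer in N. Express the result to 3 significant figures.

k_A = Gd⁴/(8D³N_a) = (76.5×10³)(8.8⁴)/(8·45.0³·9) = 69.923 N/mm
k_B = Gd⁴/(8D³N_a) = (76.5×10³)(10.2⁴)/(8·113.0³·18) = 3.9853 N/mm
Springs A,B series: k_AB = 1/(1/69.923+1/3.9853) = 3.7704 N/mm; parallel with C: k_eq = 3.7704+8.4 = 12.17 N/mm
F = k_eq·δ = 12.17·31 = 377.28 N

377 N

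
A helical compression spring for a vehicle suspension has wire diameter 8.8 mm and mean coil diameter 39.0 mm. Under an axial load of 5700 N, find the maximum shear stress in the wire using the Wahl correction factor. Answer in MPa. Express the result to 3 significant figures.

Spring index C = D/d = 39.0/8.8 = 4.4318
K_W = (4C−1)/(4C−4) + 0.615/C = 16.727/13.727 + 0.1388 = 1.3573
τ₀ = 8FD/(πd³) = 8·5700·39.0/(π·8.8³) = 1.7784e+06/2140.9 = 830.68 MPa
τ_max = K·τ₀ = 1.3573 × 830.68 = 1127.5 MPa

1130 MPa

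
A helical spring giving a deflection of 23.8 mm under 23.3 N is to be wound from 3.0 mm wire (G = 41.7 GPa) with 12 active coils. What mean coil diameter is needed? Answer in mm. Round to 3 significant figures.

33.0 mm

Required rate k = F/δ = 23.3/23.8 = 0.97899 N/mm
D = (Gd⁴/(8N_a·k))^(1/3) = (41.7×10³·3.0⁴/(8·12·0.97899))^(1/3)
  = (35939.4)^(1/3) = 33.0007 mm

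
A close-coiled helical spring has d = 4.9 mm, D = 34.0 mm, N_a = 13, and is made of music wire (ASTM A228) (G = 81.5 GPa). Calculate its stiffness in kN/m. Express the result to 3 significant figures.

11.5 kN/m

k = Gd⁴/(8D³N_a) = (81.5×10³ × 4.9⁴) / (8 × 34.0³ × 13)
  = 4.69831e+07 / 4.08762e+06 = 11.494 N/mm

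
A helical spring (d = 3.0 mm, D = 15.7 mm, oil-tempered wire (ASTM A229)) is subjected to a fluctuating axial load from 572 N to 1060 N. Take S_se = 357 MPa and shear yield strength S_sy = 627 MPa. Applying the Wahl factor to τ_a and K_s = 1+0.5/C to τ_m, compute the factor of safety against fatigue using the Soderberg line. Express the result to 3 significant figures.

0.292

C = D/d = 15.7/3.0 = 5.2333; K_W = (4C−1)/(4C−4)+0.615/C = 1.2947; K_s = 1+0.5/C = 1.0955
F_a = (F_max−F_min)/2 = 244 N; F_m = (F_max+F_min)/2 = 816 N
τ_a = K_W·8F_aD/(πd³) = 1.2947 × 361.3 = 467.77 MPa
τ_m = K_s·8F_mD/(πd³) = 1.0955 × 1208.3 = 1323.7 MPa
Soderberg: 1/n_f = τ_a/S_se + τ_m/S_sy = 467.77/357 + 1323.7/627 = 1.31027 + 2.11119 = 3.4215
n_f = 1/3.4215 = 0.2923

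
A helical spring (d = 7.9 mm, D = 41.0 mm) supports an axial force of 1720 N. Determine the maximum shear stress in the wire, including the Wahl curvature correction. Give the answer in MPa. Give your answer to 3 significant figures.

473 MPa

Spring index C = D/d = 41.0/7.9 = 5.1899
K_W = (4C−1)/(4C−4) + 0.615/C = 19.759/16.759 + 0.1185 = 1.2975
τ₀ = 8FD/(πd³) = 8·1720·41.0/(π·7.9³) = 564160/1548.9 = 364.23 MPa
τ_max = K·τ₀ = 1.2975 × 364.23 = 472.58 MPa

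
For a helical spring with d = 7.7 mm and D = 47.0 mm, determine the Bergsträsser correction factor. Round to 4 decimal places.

1.2335

C = D/d = 47.0/7.7 = 6.1039
K_B = (4C+2)/(4C−3) = 26.416/21.416 = 1.2335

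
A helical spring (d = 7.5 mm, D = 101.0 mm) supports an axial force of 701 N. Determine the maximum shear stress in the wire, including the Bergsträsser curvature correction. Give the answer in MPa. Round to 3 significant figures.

469 MPa

Spring index C = D/d = 101.0/7.5 = 13.4667
K_B = (4C+2)/(4C−3) = 55.867/50.867 = 1.0983
τ₀ = 8FD/(πd³) = 8·701·101.0/(π·7.5³) = 566408/1325.4 = 427.36 MPa
τ_max = K·τ₀ = 1.0983 × 427.36 = 469.37 MPa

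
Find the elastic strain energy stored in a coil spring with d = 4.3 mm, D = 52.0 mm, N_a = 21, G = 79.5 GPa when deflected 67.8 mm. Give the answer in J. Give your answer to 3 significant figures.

k = Gd⁴/(8D³N_a) = (79.5×10³)(4.3⁴)/(8·52.0³·21) = 1.1506 N/mm
U = ½kδ² = 0.5 × 1.1506 × 67.8² = 2644.5 N·mm = 2.6445 J

2.64 J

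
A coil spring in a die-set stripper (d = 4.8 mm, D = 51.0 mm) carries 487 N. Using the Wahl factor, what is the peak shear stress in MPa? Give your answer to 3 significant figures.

Spring index C = D/d = 51.0/4.8 = 10.6250
K_W = (4C−1)/(4C−4) + 0.615/C = 41.500/38.500 + 0.0579 = 1.1358
τ₀ = 8FD/(πd³) = 8·487·51.0/(π·4.8³) = 198696/347.44 = 571.89 MPa
τ_max = K·τ₀ = 1.1358 × 571.89 = 649.56 MPa

650 MPa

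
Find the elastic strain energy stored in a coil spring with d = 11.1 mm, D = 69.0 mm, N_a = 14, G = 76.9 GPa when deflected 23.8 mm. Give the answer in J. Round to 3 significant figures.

8.99 J

k = Gd⁴/(8D³N_a) = (76.9×10³)(11.1⁴)/(8·69.0³·14) = 31.729 N/mm
U = ½kδ² = 0.5 × 31.729 × 23.8² = 8986.2 N·mm = 8.9862 J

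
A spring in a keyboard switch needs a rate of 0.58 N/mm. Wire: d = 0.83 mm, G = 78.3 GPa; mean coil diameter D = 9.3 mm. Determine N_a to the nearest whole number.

N_a = Gd⁴/(8D³k) = (78.3×10³ × 0.83⁴)/(8 × 9.3³ × 0.58)
    = 37159.9 / 3732.22 = 9.957 → 10 coils

10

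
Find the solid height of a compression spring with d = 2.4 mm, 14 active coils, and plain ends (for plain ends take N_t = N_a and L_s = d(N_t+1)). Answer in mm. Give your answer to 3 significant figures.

plain ends: N_t = N_a = 14
L_s = d·(N_t+1) = 2.4 × 15 = 36 mm

36.0 mm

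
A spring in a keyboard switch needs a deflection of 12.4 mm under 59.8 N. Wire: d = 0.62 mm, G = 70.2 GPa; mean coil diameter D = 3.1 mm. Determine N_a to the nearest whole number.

9

Required rate k = F/δ = 59.8/12.4 = 4.8226 N/mm
N_a = Gd⁴/(8D³k) = (70.2×10³ × 0.62⁴)/(8 × 3.1³ × 4.8226)
    = 10373 / 1149.36 = 9.025 → 9 coils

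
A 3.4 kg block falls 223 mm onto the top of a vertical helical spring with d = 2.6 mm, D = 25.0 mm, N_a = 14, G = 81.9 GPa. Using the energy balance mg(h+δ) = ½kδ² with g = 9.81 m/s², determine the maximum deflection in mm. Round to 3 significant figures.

100 mm

k = Gd⁴/(8D³N_a) = (81.9×10³)(2.6⁴)/(8·25.0³·14) = 2.1386 N/mm
W = mg = 3.4 × 9.81 = 33.354 N
½kδ² − Wδ − Wh = 0 → δ = (W + √(W² + 2kWh))/k
δ = (33.354 + √(1112.5 + 31814.3))/2.1386 = (33.354 + 181.46)/2.1386 = 100.44 mm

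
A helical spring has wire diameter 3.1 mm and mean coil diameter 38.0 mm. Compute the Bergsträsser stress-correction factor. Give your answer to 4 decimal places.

C = D/d = 38.0/3.1 = 12.2581
K_B = (4C+2)/(4C−3) = 51.032/46.032 = 1.1086

1.1086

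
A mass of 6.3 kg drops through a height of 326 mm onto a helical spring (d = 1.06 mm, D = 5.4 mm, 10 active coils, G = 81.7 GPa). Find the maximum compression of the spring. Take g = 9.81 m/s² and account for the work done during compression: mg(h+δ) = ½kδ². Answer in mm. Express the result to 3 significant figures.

78.1 mm

k = Gd⁴/(8D³N_a) = (81.7×10³)(1.06⁴)/(8·5.4³·10) = 8.1879 N/mm
W = mg = 6.3 × 9.81 = 61.803 N
½kδ² − Wδ − Wh = 0 → δ = (W + √(W² + 2kWh))/k
δ = (61.803 + √(3819.6 + 329937))/8.1879 = (61.803 + 577.72)/8.1879 = 78.105 mm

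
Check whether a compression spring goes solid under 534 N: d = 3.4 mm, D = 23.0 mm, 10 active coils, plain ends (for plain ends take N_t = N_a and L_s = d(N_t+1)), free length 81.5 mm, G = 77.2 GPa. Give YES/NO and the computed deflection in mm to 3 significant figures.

YES, δ = 50.4 mm

k = Gd⁴/(8D³N_a) = (77.2×10³)(3.4⁴)/(8·23.0³·10) = 10.599 N/mm
N_t = 10; L_s = 3.4·11 = 37.4 mm; δ_solid = L₀ − L_s = 81.5 − 37.4 = 44.1 mm
δ = F/k = 534/10.599 = 50.383 mm
δ ≥ δ_solid → spring goes solid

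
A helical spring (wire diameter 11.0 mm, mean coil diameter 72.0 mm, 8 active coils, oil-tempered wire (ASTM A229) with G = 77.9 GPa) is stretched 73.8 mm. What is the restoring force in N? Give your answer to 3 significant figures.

k = Gd⁴/(8D³N_a) = (77.9×10³)(11.0⁴)/(8·72.0³·8) = 47.745 N/mm
F = k·δ = 47.745 × 73.8 = 3523.6 N

3520 N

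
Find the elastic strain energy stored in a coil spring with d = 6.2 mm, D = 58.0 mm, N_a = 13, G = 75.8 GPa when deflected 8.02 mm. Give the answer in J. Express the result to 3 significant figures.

k = Gd⁴/(8D³N_a) = (75.8×10³)(6.2⁴)/(8·58.0³·13) = 5.5197 N/mm
U = ½kδ² = 0.5 × 5.5197 × 8.02² = 177.52 N·mm = 0.17752 J

0.178 J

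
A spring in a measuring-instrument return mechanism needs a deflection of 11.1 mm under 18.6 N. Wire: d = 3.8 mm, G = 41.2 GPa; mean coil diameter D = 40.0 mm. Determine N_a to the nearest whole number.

10

Required rate k = F/δ = 18.6/11.1 = 1.6757 N/mm
N_a = Gd⁴/(8D³k) = (41.2×10³ × 3.8⁴)/(8 × 40.0³ × 1.6757)
    = 8.59076e+06 / 857946 = 10.01 → 10 coils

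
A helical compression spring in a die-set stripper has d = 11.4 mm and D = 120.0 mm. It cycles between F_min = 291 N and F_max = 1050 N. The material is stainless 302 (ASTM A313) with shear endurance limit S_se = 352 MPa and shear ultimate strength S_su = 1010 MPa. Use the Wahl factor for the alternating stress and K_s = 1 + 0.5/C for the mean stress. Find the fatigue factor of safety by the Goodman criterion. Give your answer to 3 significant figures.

2.52

C = D/d = 120.0/11.4 = 10.5263; K_W = (4C−1)/(4C−4)+0.615/C = 1.1372; K_s = 1+0.5/C = 1.0475
F_a = (F_max−F_min)/2 = 379.5 N; F_m = (F_max+F_min)/2 = 670.5 N
τ_a = K_W·8F_aD/(πd³) = 1.1372 × 78.274 = 89.01 MPa
τ_m = K_s·8F_mD/(πd³) = 1.0475 × 138.29 = 144.86 MPa
Goodman: 1/n_f = τ_a/S_se + τ_m/S_su = 89.01/352 + 144.86/1010 = 0.25287 + 0.14343 = 0.3963
n_f = 1/0.3963 = 2.523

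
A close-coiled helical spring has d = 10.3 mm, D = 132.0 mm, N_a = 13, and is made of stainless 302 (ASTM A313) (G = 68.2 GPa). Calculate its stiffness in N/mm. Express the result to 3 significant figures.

k = Gd⁴/(8D³N_a) = (68.2×10³ × 10.3⁴) / (8 × 132.0³ × 13)
  = 7.67597e+08 / 2.39197e+08 = 3.2091 N/mm

3.21 N/mm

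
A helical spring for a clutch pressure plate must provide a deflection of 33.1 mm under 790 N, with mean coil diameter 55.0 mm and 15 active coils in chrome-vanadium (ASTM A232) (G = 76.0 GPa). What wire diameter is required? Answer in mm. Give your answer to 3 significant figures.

Required rate k = F/δ = 790/33.1 = 23.867 N/mm
d = (8D³N_a·k / G)^(1/4) = (8·55.0³·15·23.867 / (76.0×10³))^0.25
  = (6269.8)^0.25 = 8.8984 mm

8.90 mm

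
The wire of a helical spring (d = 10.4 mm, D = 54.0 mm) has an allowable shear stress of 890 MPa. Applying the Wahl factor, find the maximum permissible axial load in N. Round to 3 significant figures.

C = D/d = 54.0/10.4 = 5.1923
K_W = (4C−1)/(4C−4) + 0.615/C = 19.769/16.769 + 0.1184 = 1.2973
τ_max = K·8FD/(πd³) → F_max = τ_allow·πd³/(8DK)
F_max = 890·π·10.4³/(8·54.0·1.2973) = 3.1451e+06/560.45 = 5611.8 N

5610 N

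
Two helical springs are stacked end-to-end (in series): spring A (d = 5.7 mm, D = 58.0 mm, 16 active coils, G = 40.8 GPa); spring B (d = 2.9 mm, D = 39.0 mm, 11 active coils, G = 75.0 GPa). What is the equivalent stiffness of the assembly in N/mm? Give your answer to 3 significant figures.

0.639 N/mm

k_A = Gd⁴/(8D³N_a) = (40.8×10³)(5.7⁴)/(8·58.0³·16) = 1.7245 N/mm
k_B = Gd⁴/(8D³N_a) = (75.0×10³)(2.9⁴)/(8·39.0³·11) = 1.0162 N/mm
Series: 1/k_eq = 1/1.7245 + 1/1.0162 = 1.5639; k_eq = 0.63941 N/mm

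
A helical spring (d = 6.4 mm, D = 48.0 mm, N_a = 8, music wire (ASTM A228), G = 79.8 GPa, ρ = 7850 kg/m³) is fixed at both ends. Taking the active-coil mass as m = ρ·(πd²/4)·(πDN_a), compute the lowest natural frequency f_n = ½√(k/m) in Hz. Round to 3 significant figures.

k = Gd⁴/(8D³N_a) = (79.8×10³)(6.4⁴)/(8·48.0³·8) = 18.916 N/mm = 18916 N/m
Wire length L = πDN_a = π·48.0·8 = 1206.4 mm
m = ρ·(πd²/4)·L = 7850 × 32.17×10⁻⁶ m² × 1.2064 m = 0.30465 kg
f_n = ½√(k/m) = 0.5·√(18916/0.30465) = 0.5·√(62090) = 124.59 Hz

125 Hz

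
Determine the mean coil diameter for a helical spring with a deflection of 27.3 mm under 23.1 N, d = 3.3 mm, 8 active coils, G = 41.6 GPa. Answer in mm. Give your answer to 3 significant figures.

45.0 mm

Required rate k = F/δ = 23.1/27.3 = 0.84615 N/mm
D = (Gd⁴/(8N_a·k))^(1/3) = (41.6×10³·3.3⁴/(8·8·0.84615))^(1/3)
  = (91100.3)^(1/3) = 44.9959 mm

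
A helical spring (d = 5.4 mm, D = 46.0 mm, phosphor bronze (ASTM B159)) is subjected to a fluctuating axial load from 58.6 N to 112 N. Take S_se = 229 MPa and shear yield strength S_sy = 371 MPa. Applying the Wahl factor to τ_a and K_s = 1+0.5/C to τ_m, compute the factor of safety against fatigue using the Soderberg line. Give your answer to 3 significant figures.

3.54

C = D/d = 46.0/5.4 = 8.5185; K_W = (4C−1)/(4C−4)+0.615/C = 1.1719; K_s = 1+0.5/C = 1.0587
F_a = (F_max−F_min)/2 = 26.7 N; F_m = (F_max+F_min)/2 = 85.3 N
τ_a = K_W·8F_aD/(πd³) = 1.1719 × 19.862 = 23.278 MPa
τ_m = K_s·8F_mD/(πd³) = 1.0587 × 63.455 = 67.18 MPa
Soderberg: 1/n_f = τ_a/S_se + τ_m/S_sy = 23.278/229 + 67.18/371 = 0.10165 + 0.18108 = 0.28273
n_f = 1/0.28273 = 3.537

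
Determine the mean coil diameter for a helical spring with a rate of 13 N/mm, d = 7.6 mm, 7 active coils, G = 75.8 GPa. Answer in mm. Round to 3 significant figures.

70.3 mm

D = (Gd⁴/(8N_a·k))^(1/3) = (75.8×10³·7.6⁴/(8·7·13))^(1/3)
  = (347370)^(1/3) = 70.2960 mm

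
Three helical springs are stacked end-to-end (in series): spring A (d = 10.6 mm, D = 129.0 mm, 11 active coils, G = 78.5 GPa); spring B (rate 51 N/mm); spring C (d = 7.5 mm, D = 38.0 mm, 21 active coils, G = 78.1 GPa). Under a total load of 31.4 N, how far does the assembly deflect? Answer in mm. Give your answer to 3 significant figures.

7.77 mm

k_A = Gd⁴/(8D³N_a) = (78.5×10³)(10.6⁴)/(8·129.0³·11) = 5.2462 N/mm
k_C = Gd⁴/(8D³N_a) = (78.1×10³)(7.5⁴)/(8·38.0³·21) = 26.806 N/mm
Series: 1/k_eq = 1/5.2462 + 1/51 + 1/26.806 = 0.24753; k_eq = 4.0399 N/mm
δ = F/k_eq = 31.4/4.0399 = 7.7724 mm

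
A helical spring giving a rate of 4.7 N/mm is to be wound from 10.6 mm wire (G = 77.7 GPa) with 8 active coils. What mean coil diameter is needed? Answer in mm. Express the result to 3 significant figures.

D = (Gd⁴/(8N_a·k))^(1/3) = (77.7×10³·10.6⁴/(8·8·4.7))^(1/3)
  = (3.26112e+06)^(1/3) = 148.2935 mm

148 mm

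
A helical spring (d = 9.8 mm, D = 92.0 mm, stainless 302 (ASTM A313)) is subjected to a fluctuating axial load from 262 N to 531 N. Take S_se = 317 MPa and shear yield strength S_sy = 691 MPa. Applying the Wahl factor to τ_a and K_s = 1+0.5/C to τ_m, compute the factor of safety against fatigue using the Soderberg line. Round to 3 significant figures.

3.67

C = D/d = 92.0/9.8 = 9.3878; K_W = (4C−1)/(4C−4)+0.615/C = 1.1549; K_s = 1+0.5/C = 1.0533
F_a = (F_max−F_min)/2 = 134.5 N; F_m = (F_max+F_min)/2 = 396.5 N
τ_a = K_W·8F_aD/(πd³) = 1.1549 × 33.479 = 38.666 MPa
τ_m = K_s·8F_mD/(πd³) = 1.0533 × 98.694 = 103.95 MPa
Soderberg: 1/n_f = τ_a/S_se + τ_m/S_sy = 38.666/317 + 103.95/691 = 0.12197 + 0.15044 = 0.27241
n_f = 1/0.27241 = 3.671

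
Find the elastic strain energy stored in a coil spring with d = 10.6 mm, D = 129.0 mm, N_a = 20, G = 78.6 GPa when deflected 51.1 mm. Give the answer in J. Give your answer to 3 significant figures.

3.77 J

k = Gd⁴/(8D³N_a) = (78.6×10³)(10.6⁴)/(8·129.0³·20) = 2.8891 N/mm
U = ½kδ² = 0.5 × 2.8891 × 51.1² = 3772 N·mm = 3.772 J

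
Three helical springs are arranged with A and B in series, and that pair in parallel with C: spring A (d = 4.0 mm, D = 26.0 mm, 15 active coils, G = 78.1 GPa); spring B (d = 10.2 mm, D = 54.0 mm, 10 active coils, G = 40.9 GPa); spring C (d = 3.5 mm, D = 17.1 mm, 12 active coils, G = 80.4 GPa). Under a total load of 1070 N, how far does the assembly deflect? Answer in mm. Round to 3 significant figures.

32.8 mm

k_A = Gd⁴/(8D³N_a) = (78.1×10³)(4.0⁴)/(8·26.0³·15) = 9.4796 N/mm
k_B = Gd⁴/(8D³N_a) = (40.9×10³)(10.2⁴)/(8·54.0³·10) = 35.144 N/mm
k_C = Gd⁴/(8D³N_a) = (80.4×10³)(3.5⁴)/(8·17.1³·12) = 25.134 N/mm
Springs A,B series: k_AB = 1/(1/9.4796+1/35.144) = 7.4658 N/mm; parallel with C: k_eq = 7.4658+25.134 = 32.6 N/mm
δ = F/k_eq = 1070/32.6 = 32.822 mm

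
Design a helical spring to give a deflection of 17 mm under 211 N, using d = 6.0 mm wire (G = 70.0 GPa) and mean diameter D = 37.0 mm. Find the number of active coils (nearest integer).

18

Required rate k = F/δ = 211/17 = 12.412 N/mm
N_a = Gd⁴/(8D³k) = (70.0×10³ × 6.0⁴)/(8 × 37.0³ × 12.412)
    = 9.072e+07 / 5.02954e+06 = 18.04 → 18 coils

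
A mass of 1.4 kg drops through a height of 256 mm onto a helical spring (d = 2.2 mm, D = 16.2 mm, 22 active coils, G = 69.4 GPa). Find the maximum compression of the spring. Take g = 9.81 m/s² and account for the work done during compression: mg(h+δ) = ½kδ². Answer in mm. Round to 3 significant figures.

k = Gd⁴/(8D³N_a) = (69.4×10³)(2.2⁴)/(8·16.2³·22) = 2.1727 N/mm
W = mg = 1.4 × 9.81 = 13.734 N
½kδ² − Wδ − Wh = 0 → δ = (W + √(W² + 2kWh))/k
δ = (13.734 + √(188.62 + 15277.8))/2.1727 = (13.734 + 124.36)/2.1727 = 63.562 mm

63.6 mm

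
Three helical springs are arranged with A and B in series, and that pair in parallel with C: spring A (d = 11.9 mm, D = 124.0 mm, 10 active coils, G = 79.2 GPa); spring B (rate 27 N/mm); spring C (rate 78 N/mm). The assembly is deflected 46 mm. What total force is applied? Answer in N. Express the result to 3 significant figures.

k_A = Gd⁴/(8D³N_a) = (79.2×10³)(11.9⁴)/(8·124.0³·10) = 10.413 N/mm
Springs A,B series: k_AB = 1/(1/10.413+1/27) = 7.5146 N/mm; parallel with C: k_eq = 7.5146+78 = 85.515 N/mm
F = k_eq·δ = 85.515·46 = 3933.7 N

3930 N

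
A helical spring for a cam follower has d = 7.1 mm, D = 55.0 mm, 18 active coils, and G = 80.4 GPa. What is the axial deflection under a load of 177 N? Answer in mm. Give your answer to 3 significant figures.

20.8 mm

k = Gd⁴/(8D³N_a) = (80.4×10³)(7.1⁴)/(8·55.0³·18) = 8.5278 N/mm
δ = F/k = 177 / 8.5278 = 20.756 mm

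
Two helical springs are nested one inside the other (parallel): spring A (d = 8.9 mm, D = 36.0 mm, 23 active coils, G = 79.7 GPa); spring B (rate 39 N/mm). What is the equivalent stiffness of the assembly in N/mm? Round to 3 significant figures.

97.2 N/mm

k_A = Gd⁴/(8D³N_a) = (79.7×10³)(8.9⁴)/(8·36.0³·23) = 58.25 N/mm
Parallel: k_eq = 58.25 + 39 = 97.25 N/mm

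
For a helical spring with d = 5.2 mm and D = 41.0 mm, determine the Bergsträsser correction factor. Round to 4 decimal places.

C = D/d = 41.0/5.2 = 7.8846
K_B = (4C+2)/(4C−3) = 33.538/28.538 = 1.1752

1.1752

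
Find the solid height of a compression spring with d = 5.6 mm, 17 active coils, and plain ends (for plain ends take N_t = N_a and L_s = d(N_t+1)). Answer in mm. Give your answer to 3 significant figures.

101 mm

plain ends: N_t = N_a = 17
L_s = d·(N_t+1) = 5.6 × 18 = 100.8 mm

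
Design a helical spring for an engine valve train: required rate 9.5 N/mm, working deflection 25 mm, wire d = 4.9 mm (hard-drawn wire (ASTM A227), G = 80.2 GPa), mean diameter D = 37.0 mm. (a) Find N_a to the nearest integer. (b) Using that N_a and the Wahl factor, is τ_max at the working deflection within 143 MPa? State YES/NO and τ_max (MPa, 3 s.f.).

(a) 12 coils; (b) NO, τ_max = 228 MPa

N_a = Gd⁴/(8D³k) = (80.2×10³)(4.9⁴)/(8·37.0³·9.5) = 12.01 → N_a = 12
Actual rate k = Gd⁴/(8D³·12) = 9.5078 N/mm
Working load F = kδ = 9.5078·25 = 237.7 N
C = 37.0/4.9 = 7.5510; K_W = (4C−1)/(4C−4)+0.615/C = 1.1959
τ_max = K_W·8FD/(πd³) = 1.1959·190.36 = 227.66 MPa
τ_max > 143 MPa → exceeds allowable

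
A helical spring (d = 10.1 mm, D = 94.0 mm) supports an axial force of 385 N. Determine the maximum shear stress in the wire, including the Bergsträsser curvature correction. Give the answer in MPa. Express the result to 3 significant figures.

Spring index C = D/d = 94.0/10.1 = 9.3069
K_B = (4C+2)/(4C−3) = 39.228/34.228 = 1.1461
τ₀ = 8FD/(πd³) = 8·385·94.0/(π·10.1³) = 289520/3236.8 = 89.447 MPa
τ_max = K·τ₀ = 1.1461 × 89.447 = 102.51 MPa

103 MPa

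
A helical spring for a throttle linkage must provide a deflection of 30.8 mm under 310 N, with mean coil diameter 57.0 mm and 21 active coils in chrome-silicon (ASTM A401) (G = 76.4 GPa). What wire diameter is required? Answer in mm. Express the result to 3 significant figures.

8.00 mm

Required rate k = F/δ = 310/30.8 = 10.065 N/mm
d = (8D³N_a·k / G)^(1/4) = (8·57.0³·21·10.065 / (76.4×10³))^0.25
  = (4098.8)^0.25 = 8.0013 mm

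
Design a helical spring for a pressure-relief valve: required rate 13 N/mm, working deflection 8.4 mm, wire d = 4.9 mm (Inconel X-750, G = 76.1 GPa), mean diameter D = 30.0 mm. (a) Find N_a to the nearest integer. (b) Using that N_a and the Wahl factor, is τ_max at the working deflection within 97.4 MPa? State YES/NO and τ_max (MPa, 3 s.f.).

N_a = Gd⁴/(8D³k) = (76.1×10³)(4.9⁴)/(8·30.0³·13) = 15.62 → N_a = 16
Actual rate k = Gd⁴/(8D³·16) = 12.694 N/mm
Working load F = kδ = 12.694·8.4 = 106.63 N
C = 30.0/4.9 = 6.1224; K_W = (4C−1)/(4C−4)+0.615/C = 1.2469
τ_max = K_W·8FD/(πd³) = 1.2469·69.239 = 86.331 MPa
τ_max ≤ 97.4 MPa → acceptable

(a) 16 coils; (b) YES, τ_max = 86.3 MPa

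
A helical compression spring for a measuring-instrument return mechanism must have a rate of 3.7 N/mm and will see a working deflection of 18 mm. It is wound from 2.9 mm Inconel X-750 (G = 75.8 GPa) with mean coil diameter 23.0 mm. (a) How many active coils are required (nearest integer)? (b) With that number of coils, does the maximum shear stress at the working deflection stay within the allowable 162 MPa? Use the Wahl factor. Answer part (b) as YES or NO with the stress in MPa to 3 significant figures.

(a) 15 coils; (b) NO, τ_max = 188 MPa

N_a = Gd⁴/(8D³k) = (75.8×10³)(2.9⁴)/(8·23.0³·3.7) = 14.89 → N_a = 15
Actual rate k = Gd⁴/(8D³·15) = 3.6719 N/mm
Working load F = kδ = 3.6719·18 = 66.095 N
C = 23.0/2.9 = 7.9310; K_W = (4C−1)/(4C−4)+0.615/C = 1.1858
τ_max = K_W·8FD/(πd³) = 1.1858·158.72 = 188.21 MPa
τ_max > 162 MPa → exceeds allowable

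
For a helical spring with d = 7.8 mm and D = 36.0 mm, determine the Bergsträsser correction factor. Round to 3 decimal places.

C = D/d = 36.0/7.8 = 4.6154
K_B = (4C+2)/(4C−3) = 20.462/15.462 = 1.3234

1.323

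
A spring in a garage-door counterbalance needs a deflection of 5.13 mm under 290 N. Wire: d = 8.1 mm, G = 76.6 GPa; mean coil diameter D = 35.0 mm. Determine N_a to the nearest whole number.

Required rate k = F/δ = 290/5.13 = 56.53 N/mm
N_a = Gd⁴/(8D³k) = (76.6×10³ × 8.1⁴)/(8 × 35.0³ × 56.53)
    = 3.29738e+08 / 1.93899e+07 = 17.01 → 17 coils

17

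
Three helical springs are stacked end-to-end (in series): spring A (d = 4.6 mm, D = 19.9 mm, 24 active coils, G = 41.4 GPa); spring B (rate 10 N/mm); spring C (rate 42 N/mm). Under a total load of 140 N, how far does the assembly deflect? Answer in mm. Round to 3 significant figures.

k_A = Gd⁴/(8D³N_a) = (41.4×10³)(4.6⁴)/(8·19.9³·24) = 12.251 N/mm
Series: 1/k_eq = 1/12.251 + 1/10 + 1/42 = 0.20544; k_eq = 4.8677 N/mm
δ = F/k_eq = 140/4.8677 = 28.761 mm

28.8 mm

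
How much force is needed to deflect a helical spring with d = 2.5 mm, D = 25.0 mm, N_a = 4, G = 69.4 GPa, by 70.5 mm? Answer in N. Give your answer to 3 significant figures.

k = Gd⁴/(8D³N_a) = (69.4×10³)(2.5⁴)/(8·25.0³·4) = 5.4219 N/mm
F = k·δ = 5.4219 × 70.5 = 382.24 N

382 N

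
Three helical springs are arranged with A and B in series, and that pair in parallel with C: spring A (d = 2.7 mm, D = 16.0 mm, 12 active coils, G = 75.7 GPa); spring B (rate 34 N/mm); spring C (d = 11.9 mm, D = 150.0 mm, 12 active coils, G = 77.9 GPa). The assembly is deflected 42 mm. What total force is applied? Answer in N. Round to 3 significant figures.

k_A = Gd⁴/(8D³N_a) = (75.7×10³)(2.7⁴)/(8·16.0³·12) = 10.231 N/mm
k_C = Gd⁴/(8D³N_a) = (77.9×10³)(11.9⁴)/(8·150.0³·12) = 4.8215 N/mm
Springs A,B series: k_AB = 1/(1/10.231+1/34) = 7.8645 N/mm; parallel with C: k_eq = 7.8645+4.8215 = 12.686 N/mm
F = k_eq·δ = 12.686·42 = 532.81 N

533 N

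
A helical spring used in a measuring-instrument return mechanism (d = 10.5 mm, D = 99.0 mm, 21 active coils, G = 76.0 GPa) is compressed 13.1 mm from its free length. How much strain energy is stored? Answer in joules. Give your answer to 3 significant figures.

0.486 J

k = Gd⁴/(8D³N_a) = (76.0×10³)(10.5⁴)/(8·99.0³·21) = 5.667 N/mm
U = ½kδ² = 0.5 × 5.667 × 13.1² = 486.26 N·mm = 0.48626 J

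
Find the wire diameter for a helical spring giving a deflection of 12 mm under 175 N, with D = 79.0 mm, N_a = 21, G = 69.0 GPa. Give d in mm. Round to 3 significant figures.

Required rate k = F/δ = 175/12 = 14.583 N/mm
d = (8D³N_a·k / G)^(1/4) = (8·79.0³·21·14.583 / (69.0×10³))^0.25
  = (17506)^0.25 = 11.5027 mm

11.5 mm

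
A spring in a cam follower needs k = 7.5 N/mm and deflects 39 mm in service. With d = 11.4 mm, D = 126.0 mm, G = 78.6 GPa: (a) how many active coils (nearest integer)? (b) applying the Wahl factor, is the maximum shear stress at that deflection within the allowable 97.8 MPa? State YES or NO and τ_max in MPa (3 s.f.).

(a) 11 coils; (b) YES, τ_max = 72.0 MPa

N_a = Gd⁴/(8D³k) = (78.6×10³)(11.4⁴)/(8·126.0³·7.5) = 11.06 → N_a = 11
Actual rate k = Gd⁴/(8D³·11) = 7.5413 N/mm
Working load F = kδ = 7.5413·39 = 294.11 N
C = 126.0/11.4 = 11.0526; K_W = (4C−1)/(4C−4)+0.615/C = 1.1303
τ_max = K_W·8FD/(πd³) = 1.1303·63.695 = 71.992 MPa
τ_max ≤ 97.8 MPa → acceptable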